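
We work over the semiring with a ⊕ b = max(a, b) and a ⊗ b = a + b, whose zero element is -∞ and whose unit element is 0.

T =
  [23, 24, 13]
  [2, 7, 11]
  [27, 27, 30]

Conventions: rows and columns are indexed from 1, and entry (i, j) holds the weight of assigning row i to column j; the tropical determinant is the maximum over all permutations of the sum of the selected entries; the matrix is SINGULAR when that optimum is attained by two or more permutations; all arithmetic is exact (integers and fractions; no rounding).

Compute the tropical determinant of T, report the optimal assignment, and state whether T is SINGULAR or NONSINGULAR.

σ = (1, 2, 3): 23 + 7 + 30 = 60
σ = (1, 3, 2): 23 + 11 + 27 = 61
σ = (2, 1, 3): 24 + 2 + 30 = 56
σ = (2, 3, 1): 24 + 11 + 27 = 62
σ = (3, 1, 2): 13 + 2 + 27 = 42
σ = (3, 2, 1): 13 + 7 + 27 = 47
Optimal value attained by: σ = (2, 3, 1).
Answer: det⊕(T) = 62; verdict: NONSINGULAR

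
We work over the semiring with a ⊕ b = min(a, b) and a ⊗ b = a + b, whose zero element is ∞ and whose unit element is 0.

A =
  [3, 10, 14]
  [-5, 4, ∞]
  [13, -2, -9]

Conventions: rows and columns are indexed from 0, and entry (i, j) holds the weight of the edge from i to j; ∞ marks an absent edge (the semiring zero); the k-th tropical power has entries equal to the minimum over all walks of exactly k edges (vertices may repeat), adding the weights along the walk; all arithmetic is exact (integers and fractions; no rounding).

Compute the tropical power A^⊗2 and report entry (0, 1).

A^⊗2:
  [5, 12, 5]
  [-2, 5, 9]
  [-7, -11, -18]
Key observation: the optimum is the walk 0->2->1, with weight 14 + (-2) = 12.
Optimal value attained by: walk 0->2->1.
Answer: (A^⊗2)[0][1] = 12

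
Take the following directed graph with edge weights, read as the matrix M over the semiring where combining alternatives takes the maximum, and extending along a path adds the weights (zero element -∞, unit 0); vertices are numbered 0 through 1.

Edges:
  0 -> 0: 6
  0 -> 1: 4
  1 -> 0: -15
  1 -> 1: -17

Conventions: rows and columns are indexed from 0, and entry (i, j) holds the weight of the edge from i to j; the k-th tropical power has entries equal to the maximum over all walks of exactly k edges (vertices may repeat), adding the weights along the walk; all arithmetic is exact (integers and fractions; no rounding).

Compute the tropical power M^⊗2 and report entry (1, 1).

M^⊗2:
  [12, 10]
  [-9, -11]
Key observation: the optimum is the walk 1->0->1, with weight (-15) + 4 = -11.
Optimal value attained by: walk 1->0->1.
Answer: (M^⊗2)[1][1] = -11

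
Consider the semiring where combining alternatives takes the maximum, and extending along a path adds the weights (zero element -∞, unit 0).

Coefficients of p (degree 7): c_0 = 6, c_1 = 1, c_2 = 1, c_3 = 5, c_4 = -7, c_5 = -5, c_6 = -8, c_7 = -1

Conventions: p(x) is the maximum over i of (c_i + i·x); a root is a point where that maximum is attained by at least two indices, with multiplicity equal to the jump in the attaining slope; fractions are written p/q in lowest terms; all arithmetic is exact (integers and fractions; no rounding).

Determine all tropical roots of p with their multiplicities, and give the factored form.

hull edge (i=0, c=6) to (i=3, c=5): slope -1/3, span 3
hull edge (i=3, c=5) to (i=7, c=-1): slope -3/2, span 4
Factored form: p(x) = -1 ⊗ (x ⊕ 1/3) ⊗ (x ⊕ 1/3) ⊗ (x ⊕ 1/3) ⊗ (x ⊕ 3/2) ⊗ (x ⊕ 3/2) ⊗ (x ⊕ 3/2) ⊗ (x ⊕ 3/2)
Answer: roots = 1/3 (mult 3), 3/2 (mult 4)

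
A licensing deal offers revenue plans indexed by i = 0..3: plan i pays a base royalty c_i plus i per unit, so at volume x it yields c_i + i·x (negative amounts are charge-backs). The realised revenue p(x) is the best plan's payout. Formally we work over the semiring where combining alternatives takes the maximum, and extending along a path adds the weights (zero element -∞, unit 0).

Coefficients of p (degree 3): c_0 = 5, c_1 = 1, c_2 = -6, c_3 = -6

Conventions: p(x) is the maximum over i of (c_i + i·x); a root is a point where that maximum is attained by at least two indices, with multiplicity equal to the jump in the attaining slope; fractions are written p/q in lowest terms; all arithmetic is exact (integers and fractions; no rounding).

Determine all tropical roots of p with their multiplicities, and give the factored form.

hull edge (i=0, c=5) to (i=3, c=-6): slope -11/3, span 3
Factored form: p(x) = -6 ⊗ (x ⊕ 11/3) ⊗ (x ⊕ 11/3) ⊗ (x ⊕ 11/3)
Answer: roots = 11/3 (mult 3)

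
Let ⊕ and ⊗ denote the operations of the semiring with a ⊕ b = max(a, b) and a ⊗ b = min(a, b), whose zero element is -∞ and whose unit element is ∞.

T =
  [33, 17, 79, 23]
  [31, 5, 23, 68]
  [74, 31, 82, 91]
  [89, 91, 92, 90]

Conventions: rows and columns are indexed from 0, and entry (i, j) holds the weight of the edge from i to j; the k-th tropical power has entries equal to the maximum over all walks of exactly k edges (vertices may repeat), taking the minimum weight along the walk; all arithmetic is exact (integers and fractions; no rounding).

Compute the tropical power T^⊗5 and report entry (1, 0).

T^⊗2:
  [74, 31, 79, 79]
  [68, 68, 68, 68]
  [89, 91, 91, 90]
  [89, 90, 90, 91]
T^⊗3:
  [79, 79, 79, 79]
  [68, 68, 68, 68]
  [89, 90, 90, 91]
  [89, 91, 91, 90]
T^⊗4:
  [79, 79, 79, 79]
  [68, 68, 68, 68]
  [89, 91, 91, 90]
  [89, 90, 90, 91]
T^⊗5:
  [79, 79, 79, 79]
  [68, 68, 68, 68]
  [89, 90, 90, 91]
  [89, 91, 91, 90]
Key observation: the optimum is the walk 1->3->2->3->3->0, with weight 68 min 92 min 91 min 90 min 89 = 68.
Optimal value attained by: walk 1->3->2->3->3->0.
Answer: (T^⊗5)[1][0] = 68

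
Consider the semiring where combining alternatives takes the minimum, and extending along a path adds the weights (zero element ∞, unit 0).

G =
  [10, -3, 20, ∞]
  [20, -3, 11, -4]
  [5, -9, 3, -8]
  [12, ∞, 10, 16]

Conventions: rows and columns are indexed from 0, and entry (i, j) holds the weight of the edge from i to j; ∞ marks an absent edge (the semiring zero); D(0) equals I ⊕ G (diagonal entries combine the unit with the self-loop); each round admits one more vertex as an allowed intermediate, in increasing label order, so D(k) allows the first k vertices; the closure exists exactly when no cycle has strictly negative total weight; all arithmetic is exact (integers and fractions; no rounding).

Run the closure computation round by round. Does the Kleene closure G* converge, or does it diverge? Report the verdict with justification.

Detection: at round 0, diagonal entry (1, 1) turns strictly negative.
Key observation: the cycle 1->1 has total weight (-3), which is strictly negative.
Answer: DIVERGES — negative cycle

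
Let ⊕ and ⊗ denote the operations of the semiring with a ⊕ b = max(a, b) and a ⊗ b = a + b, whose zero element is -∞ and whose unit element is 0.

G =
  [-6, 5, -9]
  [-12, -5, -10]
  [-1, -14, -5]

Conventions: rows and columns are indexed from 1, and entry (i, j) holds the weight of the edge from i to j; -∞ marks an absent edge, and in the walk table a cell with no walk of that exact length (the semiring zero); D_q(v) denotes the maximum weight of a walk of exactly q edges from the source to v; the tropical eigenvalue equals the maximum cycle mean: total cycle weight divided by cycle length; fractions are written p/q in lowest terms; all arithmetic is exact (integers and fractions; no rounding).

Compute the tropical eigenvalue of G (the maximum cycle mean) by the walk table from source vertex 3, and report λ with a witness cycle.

q=0: [-∞, -∞, 0]
q=1: [-1, -14, -5]
q=2: [-6, 4, -10]
q=3: [-8, -1, -6]
Optimal cycle mean attained by: cycle 1->2->3->1, total 5 + (-10) + (-1), length 3.
Answer: λ = -2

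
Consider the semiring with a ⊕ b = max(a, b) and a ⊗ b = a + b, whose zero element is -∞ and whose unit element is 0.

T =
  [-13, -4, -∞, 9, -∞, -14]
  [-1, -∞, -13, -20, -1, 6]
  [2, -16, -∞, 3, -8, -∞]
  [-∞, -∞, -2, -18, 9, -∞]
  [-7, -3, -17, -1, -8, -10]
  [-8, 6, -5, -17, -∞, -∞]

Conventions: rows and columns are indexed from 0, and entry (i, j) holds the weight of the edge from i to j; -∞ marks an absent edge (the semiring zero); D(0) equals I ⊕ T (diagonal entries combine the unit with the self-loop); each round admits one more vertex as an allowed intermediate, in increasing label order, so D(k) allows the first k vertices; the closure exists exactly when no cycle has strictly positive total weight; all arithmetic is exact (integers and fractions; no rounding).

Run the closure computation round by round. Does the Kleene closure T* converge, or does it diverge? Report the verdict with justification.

D(0):
  [0, -4, -∞, 9, -∞, -14]
  [-1, 0, -13, -20, -1, 6]
  [2, -16, 0, 3, -8, -∞]
  [-∞, -∞, -2, 0, 9, -∞]
  [-7, -3, -17, -1, 0, -10]
  [-8, 6, -5, -17, -∞, 0]
D(1):
  [0, -4, -∞, 9, -∞, -14]
  [-1, 0, -13, 8, -1, 6]
  [2, -2, 0, 11, -8, -12]
  [-∞, -∞, -2, 0, 9, -∞]
  [-7, -3, -17, 2, 0, -10]
  [-8, 6, -5, 1, -∞, 0]
Detection: at round 2, diagonal entry (5, 5) turns strictly positive.
Key observation: the cycle 5->1->5 has total weight 6 + 6, which is strictly positive.
Answer: DIVERGES — positive cycle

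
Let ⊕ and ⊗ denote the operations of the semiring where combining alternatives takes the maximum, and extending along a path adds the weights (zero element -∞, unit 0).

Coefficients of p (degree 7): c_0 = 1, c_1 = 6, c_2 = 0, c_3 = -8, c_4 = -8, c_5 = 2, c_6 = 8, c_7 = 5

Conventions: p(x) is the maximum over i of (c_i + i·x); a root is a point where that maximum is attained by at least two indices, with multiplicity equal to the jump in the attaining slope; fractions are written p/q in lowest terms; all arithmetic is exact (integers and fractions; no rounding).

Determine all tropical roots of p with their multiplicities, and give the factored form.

hull edge (i=0, c=1) to (i=1, c=6): slope 5, span 1
hull edge (i=1, c=6) to (i=6, c=8): slope 2/5, span 5
hull edge (i=6, c=8) to (i=7, c=5): slope -3, span 1
Factored form: p(x) = 5 ⊗ (x ⊕ (-5)) ⊗ (x ⊕ (-2/5)) ⊗ (x ⊕ (-2/5)) ⊗ (x ⊕ (-2/5)) ⊗ (x ⊕ (-2/5)) ⊗ (x ⊕ (-2/5)) ⊗ (x ⊕ 3)
Answer: roots = -5 (mult 1), -2/5 (mult 5), 3 (mult 1)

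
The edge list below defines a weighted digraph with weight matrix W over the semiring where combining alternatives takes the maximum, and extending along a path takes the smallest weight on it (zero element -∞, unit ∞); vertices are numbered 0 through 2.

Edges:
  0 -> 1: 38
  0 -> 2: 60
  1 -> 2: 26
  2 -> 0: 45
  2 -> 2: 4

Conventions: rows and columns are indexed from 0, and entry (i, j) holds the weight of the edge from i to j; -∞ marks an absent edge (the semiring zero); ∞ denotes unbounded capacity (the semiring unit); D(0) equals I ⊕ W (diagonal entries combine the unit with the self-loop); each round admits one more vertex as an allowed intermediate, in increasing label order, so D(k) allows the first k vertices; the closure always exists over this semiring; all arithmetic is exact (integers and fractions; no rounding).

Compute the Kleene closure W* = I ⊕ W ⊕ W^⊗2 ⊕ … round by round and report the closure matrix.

D(0):
  [∞, 38, 60]
  [-∞, ∞, 26]
  [45, -∞, ∞]
D(1):
  [∞, 38, 60]
  [-∞, ∞, 26]
  [45, 38, ∞]
D(2):
  [∞, 38, 60]
  [-∞, ∞, 26]
  [45, 38, ∞]
D(3):
  [∞, 38, 60]
  [26, ∞, 26]
  [45, 38, ∞]
Answer: W* = [[∞, 38, 60], [26, ∞, 26], [45, 38, ∞]]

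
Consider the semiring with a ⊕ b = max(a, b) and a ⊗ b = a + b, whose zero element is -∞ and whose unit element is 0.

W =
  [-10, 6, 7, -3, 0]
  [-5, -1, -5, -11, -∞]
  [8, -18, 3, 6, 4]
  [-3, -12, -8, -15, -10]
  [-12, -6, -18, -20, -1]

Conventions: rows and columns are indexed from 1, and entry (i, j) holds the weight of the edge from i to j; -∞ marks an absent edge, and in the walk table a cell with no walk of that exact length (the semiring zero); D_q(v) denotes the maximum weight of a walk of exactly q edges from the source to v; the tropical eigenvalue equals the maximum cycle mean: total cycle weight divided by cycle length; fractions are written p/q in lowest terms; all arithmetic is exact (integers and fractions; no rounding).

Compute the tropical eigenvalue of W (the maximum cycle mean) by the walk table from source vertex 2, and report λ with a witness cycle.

q=0: [-∞, 0, -∞, -∞, -∞]
q=1: [-5, -1, -5, -11, -∞]
q=2: [3, 1, 2, 1, -1]
q=3: [10, 9, 10, 8, 6]
q=4: [18, 16, 17, 16, 14]
q=5: [25, 24, 25, 23, 21]
Optimal cycle mean attained by: cycle 1->3->1, total 7 + 8, length 2.
Answer: λ = 15/2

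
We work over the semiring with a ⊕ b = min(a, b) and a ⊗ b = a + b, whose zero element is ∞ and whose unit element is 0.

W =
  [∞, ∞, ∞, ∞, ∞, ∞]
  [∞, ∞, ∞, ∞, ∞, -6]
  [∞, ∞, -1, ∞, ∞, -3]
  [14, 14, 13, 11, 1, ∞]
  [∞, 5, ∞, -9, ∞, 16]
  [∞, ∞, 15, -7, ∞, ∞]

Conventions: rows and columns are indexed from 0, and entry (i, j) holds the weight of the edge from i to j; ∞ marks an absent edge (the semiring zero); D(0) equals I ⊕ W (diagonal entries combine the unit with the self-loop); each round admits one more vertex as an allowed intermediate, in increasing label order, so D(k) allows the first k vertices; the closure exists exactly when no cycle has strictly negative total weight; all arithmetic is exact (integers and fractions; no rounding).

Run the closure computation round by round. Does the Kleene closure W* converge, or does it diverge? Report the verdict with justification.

Detection: at round 0, diagonal entry (2, 2) turns strictly negative.
Key observation: the cycle 2->2 has total weight (-1), which is strictly negative.
Answer: DIVERGES — negative cycle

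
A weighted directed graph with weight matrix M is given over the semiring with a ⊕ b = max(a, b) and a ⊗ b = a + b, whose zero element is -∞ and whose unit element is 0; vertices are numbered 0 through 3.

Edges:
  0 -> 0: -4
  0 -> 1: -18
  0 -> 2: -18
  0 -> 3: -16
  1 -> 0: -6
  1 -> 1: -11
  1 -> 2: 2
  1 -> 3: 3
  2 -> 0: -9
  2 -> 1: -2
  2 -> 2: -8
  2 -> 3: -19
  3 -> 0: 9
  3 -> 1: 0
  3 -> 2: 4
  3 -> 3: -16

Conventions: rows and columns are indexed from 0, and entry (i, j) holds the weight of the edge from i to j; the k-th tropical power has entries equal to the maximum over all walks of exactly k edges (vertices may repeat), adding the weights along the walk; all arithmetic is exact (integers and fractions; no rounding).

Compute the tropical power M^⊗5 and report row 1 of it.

M^⊗2:
  [-7, -16, -12, -15]
  [12, 3, 7, -8]
  [-8, -10, 0, 1]
  [5, 2, 2, 3]
M^⊗3:
  [-6, -14, -11, -13]
  [8, 5, 5, 6]
  [10, 1, 5, -7]
  [12, 3, 7, 5]
M^⊗4:
  [-4, -13, -9, -11]
  [15, 6, 10, 8]
  [6, 3, 3, 4]
  [14, 5, 9, 6]
M^⊗5:
  [-2, -11, -7, -10]
  [17, 8, 12, 9]
  [13, 4, 8, 6]
  [15, 7, 10, 8]
Answer: row 1 of M^⊗5 = [17, 8, 12, 9]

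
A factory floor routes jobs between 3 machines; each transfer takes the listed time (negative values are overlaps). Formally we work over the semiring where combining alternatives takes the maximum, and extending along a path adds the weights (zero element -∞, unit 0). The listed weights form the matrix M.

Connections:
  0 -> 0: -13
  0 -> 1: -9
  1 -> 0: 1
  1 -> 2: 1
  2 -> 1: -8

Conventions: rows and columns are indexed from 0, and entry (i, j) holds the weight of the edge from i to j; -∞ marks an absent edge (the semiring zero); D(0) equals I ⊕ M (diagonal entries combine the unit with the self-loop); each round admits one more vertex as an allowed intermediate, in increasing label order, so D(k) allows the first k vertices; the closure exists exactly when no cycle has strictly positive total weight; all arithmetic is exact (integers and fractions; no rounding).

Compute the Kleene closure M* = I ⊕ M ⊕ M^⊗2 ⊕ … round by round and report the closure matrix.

D(0):
  [0, -9, -∞]
  [1, 0, 1]
  [-∞, -8, 0]
D(1):
  [0, -9, -∞]
  [1, 0, 1]
  [-∞, -8, 0]
D(2):
  [0, -9, -8]
  [1, 0, 1]
  [-7, -8, 0]
D(3):
  [0, -9, -8]
  [1, 0, 1]
  [-7, -8, 0]
Answer: M* = [[0, -9, -8], [1, 0, 1], [-7, -8, 0]]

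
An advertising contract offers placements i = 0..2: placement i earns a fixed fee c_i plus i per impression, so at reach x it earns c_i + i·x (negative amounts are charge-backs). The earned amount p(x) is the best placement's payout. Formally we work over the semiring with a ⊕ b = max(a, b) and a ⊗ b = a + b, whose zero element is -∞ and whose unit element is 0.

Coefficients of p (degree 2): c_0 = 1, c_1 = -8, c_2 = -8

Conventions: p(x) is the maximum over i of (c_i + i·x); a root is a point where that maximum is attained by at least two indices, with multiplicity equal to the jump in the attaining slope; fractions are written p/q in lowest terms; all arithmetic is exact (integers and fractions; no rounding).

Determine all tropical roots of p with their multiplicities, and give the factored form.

hull edge (i=0, c=1) to (i=2, c=-8): slope -9/2, span 2
Factored form: p(x) = -8 ⊗ (x ⊕ 9/2) ⊗ (x ⊕ 9/2)
Answer: roots = 9/2 (mult 2)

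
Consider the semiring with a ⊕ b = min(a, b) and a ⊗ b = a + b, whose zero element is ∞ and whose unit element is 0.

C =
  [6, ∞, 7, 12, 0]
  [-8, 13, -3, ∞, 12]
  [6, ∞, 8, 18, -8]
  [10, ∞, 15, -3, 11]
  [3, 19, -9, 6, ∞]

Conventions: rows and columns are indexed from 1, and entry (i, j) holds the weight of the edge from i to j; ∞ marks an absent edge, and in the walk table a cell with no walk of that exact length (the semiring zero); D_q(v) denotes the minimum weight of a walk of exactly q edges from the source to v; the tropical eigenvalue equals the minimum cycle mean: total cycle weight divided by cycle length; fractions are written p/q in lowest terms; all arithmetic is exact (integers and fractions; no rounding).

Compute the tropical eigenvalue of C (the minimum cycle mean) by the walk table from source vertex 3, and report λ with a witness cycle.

q=0: [∞, ∞, 0, ∞, ∞]
q=1: [6, ∞, 8, 18, -8]
q=2: [-5, 11, -17, -2, 0]
q=3: [-11, 19, -9, -5, -25]
q=4: [-22, -6, -34, -19, -17]
q=5: [-28, 2, -26, -22, -42]
Optimal cycle mean attained by: cycle 3->5->3, total (-8) + (-9), length 2.
Answer: λ = -17/2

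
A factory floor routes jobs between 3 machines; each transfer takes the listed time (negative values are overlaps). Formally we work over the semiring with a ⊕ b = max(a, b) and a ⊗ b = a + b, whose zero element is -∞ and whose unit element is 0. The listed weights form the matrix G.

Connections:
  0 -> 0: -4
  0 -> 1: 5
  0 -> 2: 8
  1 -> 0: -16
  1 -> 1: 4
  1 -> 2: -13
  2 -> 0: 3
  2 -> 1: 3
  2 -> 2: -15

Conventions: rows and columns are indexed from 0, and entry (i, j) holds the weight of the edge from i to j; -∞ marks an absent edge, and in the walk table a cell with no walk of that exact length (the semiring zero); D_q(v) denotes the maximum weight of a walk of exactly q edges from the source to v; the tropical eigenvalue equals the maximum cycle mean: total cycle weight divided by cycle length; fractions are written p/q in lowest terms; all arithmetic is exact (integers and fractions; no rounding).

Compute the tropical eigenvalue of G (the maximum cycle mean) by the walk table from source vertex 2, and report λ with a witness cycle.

q=0: [-∞, -∞, 0]
q=1: [3, 3, -15]
q=2: [-1, 8, 11]
q=3: [14, 14, 7]
Optimal cycle mean attained by: cycle 0->2->0, total 8 + 3, length 2.
Answer: λ = 11/2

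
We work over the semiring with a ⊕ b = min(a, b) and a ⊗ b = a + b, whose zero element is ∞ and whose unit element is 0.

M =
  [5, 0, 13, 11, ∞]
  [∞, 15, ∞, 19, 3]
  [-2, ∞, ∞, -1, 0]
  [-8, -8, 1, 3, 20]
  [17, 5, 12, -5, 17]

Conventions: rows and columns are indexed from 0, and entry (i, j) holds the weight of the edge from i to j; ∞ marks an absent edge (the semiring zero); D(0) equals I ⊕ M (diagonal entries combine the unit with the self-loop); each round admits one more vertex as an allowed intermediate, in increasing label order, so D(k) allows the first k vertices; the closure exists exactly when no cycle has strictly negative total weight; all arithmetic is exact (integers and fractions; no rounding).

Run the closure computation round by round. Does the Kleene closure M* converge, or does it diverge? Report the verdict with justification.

D(0):
  [0, 0, 13, 11, ∞]
  [∞, 0, ∞, 19, 3]
  [-2, ∞, 0, -1, 0]
  [-8, -8, 1, 0, 20]
  [17, 5, 12, -5, 0]
D(1):
  [0, 0, 13, 11, ∞]
  [∞, 0, ∞, 19, 3]
  [-2, -2, 0, -1, 0]
  [-8, -8, 1, 0, 20]
  [17, 5, 12, -5, 0]
D(2):
  [0, 0, 13, 11, 3]
  [∞, 0, ∞, 19, 3]
  [-2, -2, 0, -1, 0]
  [-8, -8, 1, 0, -5]
  [17, 5, 12, -5, 0]
D(3):
  [0, 0, 13, 11, 3]
  [∞, 0, ∞, 19, 3]
  [-2, -2, 0, -1, 0]
  [-8, -8, 1, 0, -5]
  [10, 5, 12, -5, 0]
Detection: at round 4, diagonal entry (4, 4) turns strictly negative.
Key observation: the cycle 4->3->0->1->4 has total weight (-5) + (-8) + 0 + 3, which is strictly negative.
Answer: DIVERGES — negative cycle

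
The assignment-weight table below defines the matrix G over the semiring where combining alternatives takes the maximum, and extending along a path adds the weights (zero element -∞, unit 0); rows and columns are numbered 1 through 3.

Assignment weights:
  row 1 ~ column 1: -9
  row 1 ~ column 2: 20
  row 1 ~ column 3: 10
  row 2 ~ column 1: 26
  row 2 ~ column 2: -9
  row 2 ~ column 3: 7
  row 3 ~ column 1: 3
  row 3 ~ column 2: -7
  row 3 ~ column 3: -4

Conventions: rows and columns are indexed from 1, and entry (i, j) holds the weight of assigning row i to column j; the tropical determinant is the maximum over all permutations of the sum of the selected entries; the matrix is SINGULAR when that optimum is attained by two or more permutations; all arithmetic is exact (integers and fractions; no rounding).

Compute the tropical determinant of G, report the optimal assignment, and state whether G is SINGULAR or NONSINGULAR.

σ = (1, 2, 3): (-9) + (-9) + (-4) = -22
σ = (1, 3, 2): (-9) + 7 + (-7) = -9
σ = (2, 1, 3): 20 + 26 + (-4) = 42
σ = (2, 3, 1): 20 + 7 + 3 = 30
σ = (3, 1, 2): 10 + 26 + (-7) = 29
σ = (3, 2, 1): 10 + (-9) + 3 = 4
Optimal value attained by: σ = (2, 1, 3).
Answer: det⊕(G) = 42; verdict: NONSINGULAR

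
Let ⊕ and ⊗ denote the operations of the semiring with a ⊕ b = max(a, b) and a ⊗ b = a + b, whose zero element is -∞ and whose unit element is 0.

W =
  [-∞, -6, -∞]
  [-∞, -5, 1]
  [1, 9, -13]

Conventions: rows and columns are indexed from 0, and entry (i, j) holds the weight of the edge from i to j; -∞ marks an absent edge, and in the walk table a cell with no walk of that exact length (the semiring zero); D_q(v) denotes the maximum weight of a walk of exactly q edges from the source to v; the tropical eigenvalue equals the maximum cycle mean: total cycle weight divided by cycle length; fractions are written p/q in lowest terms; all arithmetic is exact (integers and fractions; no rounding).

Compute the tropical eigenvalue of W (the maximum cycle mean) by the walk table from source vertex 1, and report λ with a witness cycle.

q=0: [-∞, 0, -∞]
q=1: [-∞, -5, 1]
q=2: [2, 10, -4]
q=3: [-3, 5, 11]
Optimal cycle mean attained by: cycle 1->2->1, total 1 + 9, length 2.
Answer: λ = 5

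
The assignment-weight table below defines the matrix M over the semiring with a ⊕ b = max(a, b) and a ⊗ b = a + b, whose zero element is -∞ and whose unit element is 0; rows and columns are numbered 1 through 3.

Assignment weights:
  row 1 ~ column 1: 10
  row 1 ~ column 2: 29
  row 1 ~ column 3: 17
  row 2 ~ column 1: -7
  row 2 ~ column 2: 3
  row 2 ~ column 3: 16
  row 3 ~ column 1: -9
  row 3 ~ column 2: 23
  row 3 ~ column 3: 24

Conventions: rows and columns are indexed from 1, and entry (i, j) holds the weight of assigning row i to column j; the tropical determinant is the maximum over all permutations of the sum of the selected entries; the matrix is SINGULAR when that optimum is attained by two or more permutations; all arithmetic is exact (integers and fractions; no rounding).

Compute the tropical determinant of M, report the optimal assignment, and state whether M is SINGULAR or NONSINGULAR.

σ = (1, 2, 3): 10 + 3 + 24 = 37
σ = (1, 3, 2): 10 + 16 + 23 = 49
σ = (2, 1, 3): 29 + (-7) + 24 = 46
σ = (2, 3, 1): 29 + 16 + (-9) = 36
σ = (3, 1, 2): 17 + (-7) + 23 = 33
σ = (3, 2, 1): 17 + 3 + (-9) = 11
Optimal value attained by: σ = (1, 3, 2).
Answer: det⊕(M) = 49; verdict: NONSINGULAR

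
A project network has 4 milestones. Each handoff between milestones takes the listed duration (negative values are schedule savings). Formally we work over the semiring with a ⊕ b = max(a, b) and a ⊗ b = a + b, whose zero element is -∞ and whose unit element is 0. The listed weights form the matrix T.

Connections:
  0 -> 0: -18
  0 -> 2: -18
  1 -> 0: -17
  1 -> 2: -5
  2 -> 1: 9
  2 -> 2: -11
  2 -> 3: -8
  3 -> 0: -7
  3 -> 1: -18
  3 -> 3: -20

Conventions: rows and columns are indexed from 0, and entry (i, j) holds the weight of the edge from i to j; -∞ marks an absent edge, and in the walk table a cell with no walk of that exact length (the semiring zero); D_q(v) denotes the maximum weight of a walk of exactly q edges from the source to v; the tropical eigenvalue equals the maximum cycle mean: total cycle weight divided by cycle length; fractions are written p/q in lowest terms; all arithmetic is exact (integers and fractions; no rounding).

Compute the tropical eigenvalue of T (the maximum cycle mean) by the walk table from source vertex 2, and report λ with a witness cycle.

q=0: [-∞, -∞, 0, -∞]
q=1: [-∞, 9, -11, -8]
q=2: [-8, -2, 4, -19]
q=3: [-19, 13, -7, -4]
q=4: [-4, 2, 8, -15]
Optimal cycle mean attained by: cycle 1->2->1, total (-5) + 9, length 2.
Answer: λ = 2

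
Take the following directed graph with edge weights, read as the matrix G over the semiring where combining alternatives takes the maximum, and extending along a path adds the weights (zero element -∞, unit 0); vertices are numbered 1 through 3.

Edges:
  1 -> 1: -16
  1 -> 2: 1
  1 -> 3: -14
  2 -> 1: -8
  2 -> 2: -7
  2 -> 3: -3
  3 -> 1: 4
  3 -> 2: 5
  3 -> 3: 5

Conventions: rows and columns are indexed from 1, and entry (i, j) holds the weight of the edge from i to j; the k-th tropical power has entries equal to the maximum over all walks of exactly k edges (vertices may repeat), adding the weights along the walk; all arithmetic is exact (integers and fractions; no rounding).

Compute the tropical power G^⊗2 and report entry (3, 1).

G^⊗2:
  [-7, -6, -2]
  [1, 2, 2]
  [9, 10, 10]
Key observation: the optimum is the walk 3->3->1, with weight 5 + 4 = 9.
Optimal value attained by: walk 3->3->1.
Answer: (G^⊗2)[3][1] = 9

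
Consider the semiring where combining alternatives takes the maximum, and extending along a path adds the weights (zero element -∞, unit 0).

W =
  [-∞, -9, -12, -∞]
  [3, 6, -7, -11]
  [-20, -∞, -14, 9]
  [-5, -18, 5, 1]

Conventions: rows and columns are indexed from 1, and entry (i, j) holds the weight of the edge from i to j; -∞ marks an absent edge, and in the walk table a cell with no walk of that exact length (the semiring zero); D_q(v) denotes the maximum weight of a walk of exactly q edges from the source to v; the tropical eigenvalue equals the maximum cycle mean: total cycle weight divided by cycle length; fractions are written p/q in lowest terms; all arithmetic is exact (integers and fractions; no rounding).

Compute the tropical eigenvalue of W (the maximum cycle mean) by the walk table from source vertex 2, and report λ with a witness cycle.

q=0: [-∞, 0, -∞, -∞]
q=1: [3, 6, -7, -11]
q=2: [9, 12, -1, 2]
q=3: [15, 18, 7, 8]
q=4: [21, 24, 13, 16]
Optimal cycle mean attained by: cycle 3->4->3, total 9 + 5, length 2.
Answer: λ = 7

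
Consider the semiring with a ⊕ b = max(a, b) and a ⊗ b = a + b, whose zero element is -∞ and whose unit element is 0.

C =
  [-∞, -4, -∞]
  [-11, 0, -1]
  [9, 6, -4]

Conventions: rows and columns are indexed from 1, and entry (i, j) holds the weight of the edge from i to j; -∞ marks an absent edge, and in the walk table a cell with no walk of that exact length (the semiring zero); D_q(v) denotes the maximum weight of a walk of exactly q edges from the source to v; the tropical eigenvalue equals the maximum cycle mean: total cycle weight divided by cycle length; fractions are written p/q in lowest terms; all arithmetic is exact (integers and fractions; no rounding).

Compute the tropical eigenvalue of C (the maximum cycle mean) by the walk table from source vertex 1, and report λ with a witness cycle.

q=0: [0, -∞, -∞]
q=1: [-∞, -4, -∞]
q=2: [-15, -4, -5]
q=3: [4, 1, -5]
Optimal cycle mean attained by: cycle 2->3->2, total (-1) + 6, length 2.
Answer: λ = 5/2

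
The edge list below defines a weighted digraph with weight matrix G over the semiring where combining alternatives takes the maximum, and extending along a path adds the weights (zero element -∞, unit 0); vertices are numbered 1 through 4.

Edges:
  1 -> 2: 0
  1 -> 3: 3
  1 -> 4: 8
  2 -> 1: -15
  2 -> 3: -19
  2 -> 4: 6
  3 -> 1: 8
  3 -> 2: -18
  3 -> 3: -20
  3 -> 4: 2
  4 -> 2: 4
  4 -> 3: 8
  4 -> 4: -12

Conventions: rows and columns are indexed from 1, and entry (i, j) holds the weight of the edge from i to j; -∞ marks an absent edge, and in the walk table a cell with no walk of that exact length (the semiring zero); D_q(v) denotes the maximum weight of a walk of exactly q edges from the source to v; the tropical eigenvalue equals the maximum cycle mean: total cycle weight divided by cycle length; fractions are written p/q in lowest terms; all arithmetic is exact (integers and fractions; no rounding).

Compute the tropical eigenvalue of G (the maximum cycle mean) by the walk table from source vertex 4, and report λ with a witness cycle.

q=0: [-∞, -∞, -∞, 0]
q=1: [-∞, 4, 8, -12]
q=2: [16, -8, -4, 10]
q=3: [4, 16, 19, 24]
q=4: [27, 28, 32, 22]
Optimal cycle mean attained by: cycle 1->4->3->1, total 8 + 8 + 8, length 3.
Answer: λ = 8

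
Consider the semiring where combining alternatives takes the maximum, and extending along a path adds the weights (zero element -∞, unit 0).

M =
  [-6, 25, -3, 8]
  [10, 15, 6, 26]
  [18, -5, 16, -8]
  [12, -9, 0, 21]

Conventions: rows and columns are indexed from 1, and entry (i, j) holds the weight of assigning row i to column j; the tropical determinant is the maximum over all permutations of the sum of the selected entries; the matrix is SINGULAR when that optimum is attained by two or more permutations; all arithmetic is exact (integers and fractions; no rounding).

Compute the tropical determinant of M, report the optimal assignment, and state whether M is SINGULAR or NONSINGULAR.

σ = (1, 2, 3, 4): (-6) + 15 + 16 + 21 = 46
σ = (1, 2, 4, 3): (-6) + 15 + (-8) + 0 = 1
σ = (1, 3, 2, 4): (-6) + 6 + (-5) + 21 = 16
σ = (1, 3, 4, 2): (-6) + 6 + (-8) + (-9) = -17
σ = (1, 4, 2, 3): (-6) + 26 + (-5) + 0 = 15
σ = (1, 4, 3, 2): (-6) + 26 + 16 + (-9) = 27
σ = (2, 1, 3, 4): 25 + 10 + 16 + 21 = 72
σ = (2, 1, 4, 3): 25 + 10 + (-8) + 0 = 27
σ = (2, 3, 1, 4): 25 + 6 + 18 + 21 = 70
σ = (2, 3, 4, 1): 25 + 6 + (-8) + 12 = 35
σ = (2, 4, 1, 3): 25 + 26 + 18 + 0 = 69
σ = (2, 4, 3, 1): 25 + 26 + 16 + 12 = 79
σ = (3, 1, 2, 4): (-3) + 10 + (-5) + 21 = 23
σ = (3, 1, 4, 2): (-3) + 10 + (-8) + (-9) = -10
σ = (3, 2, 1, 4): (-3) + 15 + 18 + 21 = 51
σ = (3, 2, 4, 1): (-3) + 15 + (-8) + 12 = 16
σ = (3, 4, 1, 2): (-3) + 26 + 18 + (-9) = 32
σ = (3, 4, 2, 1): (-3) + 26 + (-5) + 12 = 30
σ = (4, 1, 2, 3): 8 + 10 + (-5) + 0 = 13
σ = (4, 1, 3, 2): 8 + 10 + 16 + (-9) = 25
σ = (4, 2, 1, 3): 8 + 15 + 18 + 0 = 41
σ = (4, 2, 3, 1): 8 + 15 + 16 + 12 = 51
σ = (4, 3, 1, 2): 8 + 6 + 18 + (-9) = 23
σ = (4, 3, 2, 1): 8 + 6 + (-5) + 12 = 21
Optimal value attained by: σ = (2, 4, 3, 1).
Answer: det⊕(M) = 79; verdict: NONSINGULAR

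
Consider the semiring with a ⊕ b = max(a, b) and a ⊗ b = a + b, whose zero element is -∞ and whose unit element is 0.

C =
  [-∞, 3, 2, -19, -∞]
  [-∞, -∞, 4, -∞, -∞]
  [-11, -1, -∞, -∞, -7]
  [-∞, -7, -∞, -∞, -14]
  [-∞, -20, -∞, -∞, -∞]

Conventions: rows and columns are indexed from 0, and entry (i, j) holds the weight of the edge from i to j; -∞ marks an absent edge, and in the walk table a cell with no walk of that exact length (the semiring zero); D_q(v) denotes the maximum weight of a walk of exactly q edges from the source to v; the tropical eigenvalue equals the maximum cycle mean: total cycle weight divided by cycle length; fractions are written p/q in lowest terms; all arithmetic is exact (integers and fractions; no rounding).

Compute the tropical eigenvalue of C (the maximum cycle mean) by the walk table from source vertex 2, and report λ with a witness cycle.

q=0: [-∞, -∞, 0, -∞, -∞]
q=1: [-11, -1, -∞, -∞, -7]
q=2: [-∞, -8, 3, -30, -∞]
q=3: [-8, 2, -4, -∞, -4]
q=4: [-15, -5, 6, -27, -11]
q=5: [-5, 5, -1, -34, -1]
Optimal cycle mean attained by: cycle 1->2->1, total 4 + (-1), length 2.
Answer: λ = 3/2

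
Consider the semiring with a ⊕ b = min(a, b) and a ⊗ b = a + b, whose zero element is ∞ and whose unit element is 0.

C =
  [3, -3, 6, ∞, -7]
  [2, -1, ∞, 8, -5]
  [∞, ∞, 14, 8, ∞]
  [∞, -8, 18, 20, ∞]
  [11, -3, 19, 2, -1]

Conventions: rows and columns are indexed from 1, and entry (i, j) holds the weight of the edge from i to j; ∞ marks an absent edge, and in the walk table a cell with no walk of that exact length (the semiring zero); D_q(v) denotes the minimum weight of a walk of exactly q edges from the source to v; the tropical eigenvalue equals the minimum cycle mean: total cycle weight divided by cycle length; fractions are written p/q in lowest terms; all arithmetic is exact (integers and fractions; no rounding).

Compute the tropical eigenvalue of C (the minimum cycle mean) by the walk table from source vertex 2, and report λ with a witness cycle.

q=0: [∞, 0, ∞, ∞, ∞]
q=1: [2, -1, ∞, 8, -5]
q=2: [1, -8, 8, -3, -6]
q=3: [-6, -11, 7, -4, -13]
q=4: [-9, -16, 0, -11, -16]
q=5: [-14, -19, -3, -14, -21]
Optimal cycle mean attained by: cycle 2->5->2, total (-5) + (-3), length 2.
Answer: λ = -4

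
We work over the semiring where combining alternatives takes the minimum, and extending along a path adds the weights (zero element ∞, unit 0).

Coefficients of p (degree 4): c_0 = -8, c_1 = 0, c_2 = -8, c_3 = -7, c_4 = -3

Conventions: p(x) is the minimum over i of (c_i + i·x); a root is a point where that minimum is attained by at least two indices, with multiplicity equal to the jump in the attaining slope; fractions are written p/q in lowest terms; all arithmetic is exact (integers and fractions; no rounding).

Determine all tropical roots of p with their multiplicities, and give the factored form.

hull edge (i=0, c=-8) to (i=2, c=-8): slope 0, span 2
hull edge (i=2, c=-8) to (i=3, c=-7): slope 1, span 1
hull edge (i=3, c=-7) to (i=4, c=-3): slope 4, span 1
Factored form: p(x) = -3 ⊗ (x ⊕ (-4)) ⊗ (x ⊕ (-1)) ⊗ (x ⊕ 0) ⊗ (x ⊕ 0)
Answer: roots = -4 (mult 1), -1 (mult 1), 0 (mult 2)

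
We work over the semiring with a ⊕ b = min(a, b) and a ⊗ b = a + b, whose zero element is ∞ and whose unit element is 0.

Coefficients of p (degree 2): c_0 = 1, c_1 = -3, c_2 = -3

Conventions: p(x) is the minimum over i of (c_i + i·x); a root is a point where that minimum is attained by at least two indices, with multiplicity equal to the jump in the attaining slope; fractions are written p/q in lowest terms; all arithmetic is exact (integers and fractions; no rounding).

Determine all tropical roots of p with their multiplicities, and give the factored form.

hull edge (i=0, c=1) to (i=1, c=-3): slope -4, span 1
hull edge (i=1, c=-3) to (i=2, c=-3): slope 0, span 1
Factored form: p(x) = -3 ⊗ (x ⊕ 0) ⊗ (x ⊕ 4)
Answer: roots = 0 (mult 1), 4 (mult 1)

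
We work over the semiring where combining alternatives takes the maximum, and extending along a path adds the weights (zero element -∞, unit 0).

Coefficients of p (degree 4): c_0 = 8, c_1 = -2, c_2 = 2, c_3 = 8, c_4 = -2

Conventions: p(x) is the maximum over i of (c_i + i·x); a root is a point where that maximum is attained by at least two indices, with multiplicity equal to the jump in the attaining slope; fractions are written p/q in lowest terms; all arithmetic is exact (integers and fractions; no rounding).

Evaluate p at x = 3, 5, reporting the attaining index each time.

p(3) = max(8+0·3=8, -2+1·3=1, 2+2·3=8, 8+3·3=17, -2+4·3=10) = 17 (attained by i=3)
p(5) = max(8+0·5=8, -2+1·5=3, 2+2·5=12, 8+3·5=23, -2+4·5=18) = 23 (attained by i=3)
Answer: p(3) = 17; p(5) = 23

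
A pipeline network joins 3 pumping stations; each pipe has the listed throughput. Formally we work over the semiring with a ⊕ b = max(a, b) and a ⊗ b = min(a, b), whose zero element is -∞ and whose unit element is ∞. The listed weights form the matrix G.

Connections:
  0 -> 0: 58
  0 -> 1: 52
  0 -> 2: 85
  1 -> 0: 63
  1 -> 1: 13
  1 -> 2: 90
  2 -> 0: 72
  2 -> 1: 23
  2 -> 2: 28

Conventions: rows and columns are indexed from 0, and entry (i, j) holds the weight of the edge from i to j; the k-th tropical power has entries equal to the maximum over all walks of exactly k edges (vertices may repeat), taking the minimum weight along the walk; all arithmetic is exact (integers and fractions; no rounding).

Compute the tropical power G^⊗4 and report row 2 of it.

G^⊗2:
  [72, 52, 58]
  [72, 52, 63]
  [58, 52, 72]
G^⊗3:
  [58, 52, 72]
  [63, 52, 72]
  [72, 52, 58]
G^⊗4:
  [72, 52, 58]
  [72, 52, 63]
  [58, 52, 72]
Answer: row 2 of G^⊗4 = [58, 52, 72]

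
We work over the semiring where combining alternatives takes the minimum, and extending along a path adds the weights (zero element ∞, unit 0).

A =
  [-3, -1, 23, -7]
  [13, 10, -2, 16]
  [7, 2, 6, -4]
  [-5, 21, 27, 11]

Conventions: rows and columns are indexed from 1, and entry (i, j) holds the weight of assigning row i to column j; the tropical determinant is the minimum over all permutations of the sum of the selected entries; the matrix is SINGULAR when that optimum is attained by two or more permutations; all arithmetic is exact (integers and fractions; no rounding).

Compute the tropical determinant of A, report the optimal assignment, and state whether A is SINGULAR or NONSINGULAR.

σ = (1, 2, 3, 4): (-3) + 10 + 6 + 11 = 24
σ = (1, 2, 4, 3): (-3) + 10 + (-4) + 27 = 30
σ = (1, 3, 2, 4): (-3) + (-2) + 2 + 11 = 8
σ = (1, 3, 4, 2): (-3) + (-2) + (-4) + 21 = 12
σ = (1, 4, 2, 3): (-3) + 16 + 2 + 27 = 42
σ = (1, 4, 3, 2): (-3) + 16 + 6 + 21 = 40
σ = (2, 1, 3, 4): (-1) + 13 + 6 + 11 = 29
σ = (2, 1, 4, 3): (-1) + 13 + (-4) + 27 = 35
σ = (2, 3, 1, 4): (-1) + (-2) + 7 + 11 = 15
σ = (2, 3, 4, 1): (-1) + (-2) + (-4) + (-5) = -12
σ = (2, 4, 1, 3): (-1) + 16 + 7 + 27 = 49
σ = (2, 4, 3, 1): (-1) + 16 + 6 + (-5) = 16
σ = (3, 1, 2, 4): 23 + 13 + 2 + 11 = 49
σ = (3, 1, 4, 2): 23 + 13 + (-4) + 21 = 53
σ = (3, 2, 1, 4): 23 + 10 + 7 + 11 = 51
σ = (3, 2, 4, 1): 23 + 10 + (-4) + (-5) = 24
σ = (3, 4, 1, 2): 23 + 16 + 7 + 21 = 67
σ = (3, 4, 2, 1): 23 + 16 + 2 + (-5) = 36
σ = (4, 1, 2, 3): (-7) + 13 + 2 + 27 = 35
σ = (4, 1, 3, 2): (-7) + 13 + 6 + 21 = 33
σ = (4, 2, 1, 3): (-7) + 10 + 7 + 27 = 37
σ = (4, 2, 3, 1): (-7) + 10 + 6 + (-5) = 4
σ = (4, 3, 1, 2): (-7) + (-2) + 7 + 21 = 19
σ = (4, 3, 2, 1): (-7) + (-2) + 2 + (-5) = -12
Optimal value attained by: σ = (2, 3, 4, 1).
Answer: det⊕(A) = -12; verdict: SINGULAR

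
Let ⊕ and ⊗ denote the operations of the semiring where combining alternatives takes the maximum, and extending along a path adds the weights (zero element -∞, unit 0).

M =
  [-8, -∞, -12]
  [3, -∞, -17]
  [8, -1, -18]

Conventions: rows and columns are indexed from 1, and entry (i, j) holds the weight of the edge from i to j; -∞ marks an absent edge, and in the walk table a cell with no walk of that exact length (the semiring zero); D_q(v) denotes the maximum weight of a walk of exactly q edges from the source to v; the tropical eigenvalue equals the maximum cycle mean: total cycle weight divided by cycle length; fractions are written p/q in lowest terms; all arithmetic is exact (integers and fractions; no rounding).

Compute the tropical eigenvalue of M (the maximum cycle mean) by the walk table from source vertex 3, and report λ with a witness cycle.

q=0: [-∞, -∞, 0]
q=1: [8, -1, -18]
q=2: [2, -19, -4]
q=3: [4, -5, -10]
Optimal cycle mean attained by: cycle 1->3->1, total (-12) + 8, length 2.
Answer: λ = -2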